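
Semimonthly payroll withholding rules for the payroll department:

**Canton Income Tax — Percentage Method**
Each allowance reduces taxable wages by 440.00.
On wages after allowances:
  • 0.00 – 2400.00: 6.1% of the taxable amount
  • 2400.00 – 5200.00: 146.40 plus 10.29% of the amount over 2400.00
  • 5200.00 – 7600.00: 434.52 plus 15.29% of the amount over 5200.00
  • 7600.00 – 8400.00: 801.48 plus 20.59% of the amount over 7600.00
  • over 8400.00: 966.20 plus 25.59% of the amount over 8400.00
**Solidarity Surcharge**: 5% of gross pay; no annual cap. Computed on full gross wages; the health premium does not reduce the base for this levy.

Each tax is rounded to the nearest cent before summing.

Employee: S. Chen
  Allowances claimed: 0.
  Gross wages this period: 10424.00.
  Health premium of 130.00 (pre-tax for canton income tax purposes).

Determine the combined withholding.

1972.07

Canton Income Tax: taxable = 10424.00 − 130.00 = 10294.00
  966.20 + 25.59% × (10294.00 − 8400.00) = 966.20 + 25.59% × 1894.00 = 1450.87
Solidarity Surcharge: 5% × 10424.00 = 521.20
Total: 1450.87 + 521.20 = 1972.07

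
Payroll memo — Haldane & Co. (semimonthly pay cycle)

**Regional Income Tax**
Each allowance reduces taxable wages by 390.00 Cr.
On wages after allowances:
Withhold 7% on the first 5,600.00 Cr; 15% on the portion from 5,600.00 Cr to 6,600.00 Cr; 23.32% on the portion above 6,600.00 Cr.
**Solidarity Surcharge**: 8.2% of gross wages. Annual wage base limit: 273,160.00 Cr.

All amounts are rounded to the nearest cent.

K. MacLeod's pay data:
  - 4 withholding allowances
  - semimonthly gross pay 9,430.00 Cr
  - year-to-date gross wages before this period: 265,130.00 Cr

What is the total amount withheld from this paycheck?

Regional Income Tax: taxable = 9,430.00 Cr − 4×390.00 Cr = 7,870.00 Cr
  542.00 Cr + 23.32% × (7,870.00 Cr − 6,600.00 Cr) = 542.00 Cr + 23.32% × 1,270.00 Cr = 838.16 Cr
Solidarity Surcharge: cap 273,160.00 Cr − YTD 265,130.00 Cr = 8,030.00 Cr subject; 8.2% × 8,030.00 Cr = 658.46 Cr
Total: 838.16 Cr + 658.46 Cr = 1,496.62 Cr

1,496.62 Cr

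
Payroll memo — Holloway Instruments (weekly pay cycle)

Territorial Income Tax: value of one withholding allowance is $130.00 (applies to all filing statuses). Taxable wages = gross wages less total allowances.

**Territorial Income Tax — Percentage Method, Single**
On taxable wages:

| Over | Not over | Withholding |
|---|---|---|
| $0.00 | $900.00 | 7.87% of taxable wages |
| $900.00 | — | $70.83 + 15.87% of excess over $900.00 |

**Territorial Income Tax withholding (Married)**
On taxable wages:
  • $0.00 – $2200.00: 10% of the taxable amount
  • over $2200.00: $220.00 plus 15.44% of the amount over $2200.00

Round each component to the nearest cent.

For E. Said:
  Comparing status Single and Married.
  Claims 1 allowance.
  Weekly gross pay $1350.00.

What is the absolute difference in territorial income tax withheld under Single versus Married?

$0.39

Territorial Income Tax (Single): taxable = $1350.00 − 1×$130.00 = $1220.00
  $70.83 + 15.87% × ($1220.00 − $900.00) = $70.83 + 15.87% × $320.00 = $121.61
Territorial Income Tax (Married): taxable = $1350.00 − 1×$130.00 = $1220.00
  10% × $1220.00 = $122.00
Difference: |$121.61 − $122.00| = $0.39 (higher under Married)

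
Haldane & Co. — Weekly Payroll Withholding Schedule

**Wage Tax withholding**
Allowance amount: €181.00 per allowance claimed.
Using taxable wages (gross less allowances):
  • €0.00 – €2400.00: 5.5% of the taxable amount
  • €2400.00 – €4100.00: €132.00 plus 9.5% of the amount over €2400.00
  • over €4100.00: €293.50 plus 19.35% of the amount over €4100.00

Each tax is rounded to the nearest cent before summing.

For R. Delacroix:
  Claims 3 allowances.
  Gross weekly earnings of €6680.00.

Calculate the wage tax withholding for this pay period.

Wage Tax: taxable = €6680.00 − 3×€181.00 = €6137.00
  €293.50 + 19.35% × (€6137.00 − €4100.00) = €293.50 + 19.35% × €2037.00 = €687.66

€687.66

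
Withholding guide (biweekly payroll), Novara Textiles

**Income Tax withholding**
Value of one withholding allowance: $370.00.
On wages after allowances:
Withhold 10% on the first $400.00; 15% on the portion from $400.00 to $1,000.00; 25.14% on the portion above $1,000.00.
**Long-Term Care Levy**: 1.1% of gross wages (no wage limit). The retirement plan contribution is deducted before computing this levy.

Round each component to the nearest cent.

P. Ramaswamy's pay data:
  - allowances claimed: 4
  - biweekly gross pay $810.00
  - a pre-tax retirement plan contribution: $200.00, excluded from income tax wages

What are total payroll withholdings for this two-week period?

$6.71

Income Tax: taxable = $810.00 − $200.00 − 4×$370.00 = $-870.00
  Taxable ≤ 0 → $0.00
Long-Term Care Levy: 1.1% × $610.00 = $6.71
Total: $0.00 + $6.71 = $6.71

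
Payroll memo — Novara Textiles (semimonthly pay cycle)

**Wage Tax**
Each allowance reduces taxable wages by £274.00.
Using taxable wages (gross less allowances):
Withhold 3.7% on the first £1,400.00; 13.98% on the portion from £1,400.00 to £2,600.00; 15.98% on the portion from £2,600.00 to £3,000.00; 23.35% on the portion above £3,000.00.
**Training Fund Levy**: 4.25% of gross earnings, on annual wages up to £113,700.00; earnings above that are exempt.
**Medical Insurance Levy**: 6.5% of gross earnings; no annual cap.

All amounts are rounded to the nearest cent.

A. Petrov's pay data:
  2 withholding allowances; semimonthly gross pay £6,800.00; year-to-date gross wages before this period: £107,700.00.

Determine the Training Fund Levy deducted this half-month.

£255.00

Training Fund Levy: cap £113,700.00 − YTD £107,700.00 = £6,000.00 subject; 4.25% × £6,000.00 = £255.00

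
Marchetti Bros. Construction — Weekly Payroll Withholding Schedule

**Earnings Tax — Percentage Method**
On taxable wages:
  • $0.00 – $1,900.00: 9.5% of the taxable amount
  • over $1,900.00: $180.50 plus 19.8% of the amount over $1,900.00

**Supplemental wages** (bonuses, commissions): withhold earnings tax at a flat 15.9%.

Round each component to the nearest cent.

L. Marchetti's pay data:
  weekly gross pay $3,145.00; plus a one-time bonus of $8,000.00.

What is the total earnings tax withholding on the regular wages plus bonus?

$1,699.01

Earnings Tax: taxable = $3,145.00
  $180.50 + 19.8% × ($3,145.00 − $1,900.00) = $180.50 + 19.8% × $1,245.00 = $427.01
Supplemental (15.9% flat on bonus): 15.9% × $8,000.00 = $1,272.00
Total earnings tax: $427.01 + $1,272.00 = $1,699.01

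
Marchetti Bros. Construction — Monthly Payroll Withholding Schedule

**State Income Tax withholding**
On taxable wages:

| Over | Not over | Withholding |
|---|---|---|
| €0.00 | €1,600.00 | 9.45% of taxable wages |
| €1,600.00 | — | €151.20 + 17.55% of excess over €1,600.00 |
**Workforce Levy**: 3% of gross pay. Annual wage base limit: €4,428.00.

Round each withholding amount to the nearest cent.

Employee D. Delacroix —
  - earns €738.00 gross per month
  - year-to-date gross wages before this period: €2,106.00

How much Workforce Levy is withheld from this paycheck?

€22.14

Workforce Levy: 3% × €738.00 = €22.14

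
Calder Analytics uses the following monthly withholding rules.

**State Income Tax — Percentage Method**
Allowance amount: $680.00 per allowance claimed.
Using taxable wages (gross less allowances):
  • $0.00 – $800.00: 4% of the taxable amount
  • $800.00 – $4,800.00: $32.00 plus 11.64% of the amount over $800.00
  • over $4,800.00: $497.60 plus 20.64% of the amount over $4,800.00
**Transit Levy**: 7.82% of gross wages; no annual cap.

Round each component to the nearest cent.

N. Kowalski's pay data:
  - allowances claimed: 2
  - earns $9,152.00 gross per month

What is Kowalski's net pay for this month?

$7,321.16

State Income Tax: taxable = $9,152.00 − 2×$680.00 = $7,792.00
  $497.60 + 20.64% × ($7,792.00 − $4,800.00) = $497.60 + 20.64% × $2,992.00 = $1,115.15
Transit Levy: 7.82% × $9,152.00 = $715.69
Total withheld: $1,115.15 + $715.69 = $1,830.84
Net pay: $9,152.00 − $1,830.84 = $7,321.16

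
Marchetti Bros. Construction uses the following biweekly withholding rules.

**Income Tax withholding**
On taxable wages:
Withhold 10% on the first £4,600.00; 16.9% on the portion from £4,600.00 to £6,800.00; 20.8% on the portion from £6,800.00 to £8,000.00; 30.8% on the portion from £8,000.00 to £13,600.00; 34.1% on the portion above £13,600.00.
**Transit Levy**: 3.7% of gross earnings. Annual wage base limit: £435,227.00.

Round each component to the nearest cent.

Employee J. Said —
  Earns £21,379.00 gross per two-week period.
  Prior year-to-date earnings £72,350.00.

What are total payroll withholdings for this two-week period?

£6,249.86

Income Tax: taxable = £21,379.00
  £2,806.20 + 34.1% × (£21,379.00 − £13,600.00) = £2,806.20 + 34.1% × £7,779.00 = £5,458.84
Transit Levy: 3.7% × £21,379.00 = £791.02
Total: £5,458.84 + £791.02 = £6,249.86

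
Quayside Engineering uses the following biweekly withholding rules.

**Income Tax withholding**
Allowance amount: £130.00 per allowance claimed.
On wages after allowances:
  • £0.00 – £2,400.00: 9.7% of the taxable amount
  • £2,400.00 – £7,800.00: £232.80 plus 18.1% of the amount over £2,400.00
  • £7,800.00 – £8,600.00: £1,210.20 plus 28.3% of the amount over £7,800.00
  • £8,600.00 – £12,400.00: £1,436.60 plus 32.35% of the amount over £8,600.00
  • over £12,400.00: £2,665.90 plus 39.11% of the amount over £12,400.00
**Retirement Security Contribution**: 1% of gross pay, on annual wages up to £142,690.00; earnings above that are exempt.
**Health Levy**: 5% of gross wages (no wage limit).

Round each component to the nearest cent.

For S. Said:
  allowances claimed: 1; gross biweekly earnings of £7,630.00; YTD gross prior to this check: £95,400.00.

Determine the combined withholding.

£1,613.70

Income Tax: taxable = £7,630.00 − 1×£130.00 = £7,500.00
  £232.80 + 18.1% × (£7,500.00 − £2,400.00) = £232.80 + 18.1% × £5,100.00 = £1,155.90
Retirement Security Contribution: 1% × £7,630.00 = £76.30
Health Levy: 5% × £7,630.00 = £381.50
Total: £1,155.90 + £76.30 + £381.50 = £1,613.70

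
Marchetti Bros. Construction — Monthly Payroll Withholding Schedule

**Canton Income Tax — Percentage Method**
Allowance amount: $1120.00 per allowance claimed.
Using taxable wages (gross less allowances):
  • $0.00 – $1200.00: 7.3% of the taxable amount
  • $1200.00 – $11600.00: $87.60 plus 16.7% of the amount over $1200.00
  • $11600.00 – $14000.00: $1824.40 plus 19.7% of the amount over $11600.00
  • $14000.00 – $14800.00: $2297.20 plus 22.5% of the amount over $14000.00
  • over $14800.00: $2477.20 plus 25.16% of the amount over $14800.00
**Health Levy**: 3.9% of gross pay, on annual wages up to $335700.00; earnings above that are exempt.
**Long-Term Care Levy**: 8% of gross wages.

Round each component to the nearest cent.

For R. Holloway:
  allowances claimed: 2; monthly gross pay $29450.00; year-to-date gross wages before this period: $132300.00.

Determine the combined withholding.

Canton Income Tax: taxable = $29450.00 − 2×$1120.00 = $27210.00
  $2477.20 + 25.16% × ($27210.00 − $14800.00) = $2477.20 + 25.16% × $12410.00 = $5599.56
Health Levy: 3.9% × $29450.00 = $1148.55
Long-Term Care Levy: 8% × $29450.00 = $2356.00
Total: $5599.56 + $1148.55 + $2356.00 = $9104.11

$9104.11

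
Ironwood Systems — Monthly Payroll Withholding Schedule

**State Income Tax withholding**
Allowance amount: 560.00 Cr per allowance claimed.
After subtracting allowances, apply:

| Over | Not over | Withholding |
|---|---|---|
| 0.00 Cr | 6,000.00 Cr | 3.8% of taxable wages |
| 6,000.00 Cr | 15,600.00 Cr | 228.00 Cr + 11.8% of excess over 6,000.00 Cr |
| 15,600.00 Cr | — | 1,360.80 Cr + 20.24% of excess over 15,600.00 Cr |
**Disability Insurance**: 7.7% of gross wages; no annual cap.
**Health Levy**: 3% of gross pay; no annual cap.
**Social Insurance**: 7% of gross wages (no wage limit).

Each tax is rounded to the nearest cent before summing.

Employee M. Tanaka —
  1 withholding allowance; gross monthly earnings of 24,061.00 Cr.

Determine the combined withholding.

State Income Tax: taxable = 24,061.00 Cr − 1×560.00 Cr = 23,501.00 Cr
  1,360.80 Cr + 20.24% × (23,501.00 Cr − 15,600.00 Cr) = 1,360.80 Cr + 20.24% × 7,901.00 Cr = 2,959.96 Cr
Disability Insurance: 7.7% × 24,061.00 Cr = 1,852.70 Cr
Health Levy: 3% × 24,061.00 Cr = 721.83 Cr
Social Insurance: 7% × 24,061.00 Cr = 1,684.27 Cr
Total: 2,959.96 Cr + 1,852.70 Cr + 721.83 Cr + 1,684.27 Cr = 7,218.76 Cr

7,218.76 Cr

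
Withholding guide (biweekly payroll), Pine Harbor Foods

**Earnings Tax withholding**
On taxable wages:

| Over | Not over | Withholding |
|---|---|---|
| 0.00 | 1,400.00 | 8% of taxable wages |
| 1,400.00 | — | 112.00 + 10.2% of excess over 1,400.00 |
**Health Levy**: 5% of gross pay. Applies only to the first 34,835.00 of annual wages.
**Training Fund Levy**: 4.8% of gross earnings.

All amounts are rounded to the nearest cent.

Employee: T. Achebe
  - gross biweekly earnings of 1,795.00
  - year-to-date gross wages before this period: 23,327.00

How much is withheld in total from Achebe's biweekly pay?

Earnings Tax: taxable = 1,795.00
  112.00 + 10.2% × (1,795.00 − 1,400.00) = 112.00 + 10.2% × 395.00 = 152.29
Health Levy: 5% × 1,795.00 = 89.75
Training Fund Levy: 4.8% × 1,795.00 = 86.16
Total: 152.29 + 89.75 + 86.16 = 328.20

328.20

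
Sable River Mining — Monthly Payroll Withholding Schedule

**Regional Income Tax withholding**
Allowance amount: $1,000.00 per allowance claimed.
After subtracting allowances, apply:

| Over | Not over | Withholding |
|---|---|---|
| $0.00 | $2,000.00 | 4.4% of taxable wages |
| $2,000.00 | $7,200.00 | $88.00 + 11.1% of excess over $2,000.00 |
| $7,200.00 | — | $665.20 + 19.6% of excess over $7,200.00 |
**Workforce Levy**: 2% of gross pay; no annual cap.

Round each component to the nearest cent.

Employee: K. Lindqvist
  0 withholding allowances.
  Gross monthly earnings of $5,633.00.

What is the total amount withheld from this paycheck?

$603.92

Regional Income Tax: taxable = $5,633.00
  $88.00 + 11.1% × ($5,633.00 − $2,000.00) = $88.00 + 11.1% × $3,633.00 = $491.26
Workforce Levy: 2% × $5,633.00 = $112.66
Total: $491.26 + $112.66 = $603.92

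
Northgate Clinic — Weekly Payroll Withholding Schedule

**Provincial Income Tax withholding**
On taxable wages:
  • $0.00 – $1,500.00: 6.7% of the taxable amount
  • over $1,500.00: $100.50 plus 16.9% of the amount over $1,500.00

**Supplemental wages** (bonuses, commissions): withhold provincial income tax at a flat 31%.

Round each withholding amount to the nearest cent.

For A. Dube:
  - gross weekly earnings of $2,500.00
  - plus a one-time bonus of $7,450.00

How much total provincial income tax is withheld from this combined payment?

$2,579.00

Provincial Income Tax: taxable = $2,500.00
  $100.50 + 16.9% × ($2,500.00 − $1,500.00) = $100.50 + 16.9% × $1,000.00 = $269.50
Supplemental (31% flat on bonus): 31% × $7,450.00 = $2,309.50
Total provincial income tax: $269.50 + $2,309.50 = $2,579.00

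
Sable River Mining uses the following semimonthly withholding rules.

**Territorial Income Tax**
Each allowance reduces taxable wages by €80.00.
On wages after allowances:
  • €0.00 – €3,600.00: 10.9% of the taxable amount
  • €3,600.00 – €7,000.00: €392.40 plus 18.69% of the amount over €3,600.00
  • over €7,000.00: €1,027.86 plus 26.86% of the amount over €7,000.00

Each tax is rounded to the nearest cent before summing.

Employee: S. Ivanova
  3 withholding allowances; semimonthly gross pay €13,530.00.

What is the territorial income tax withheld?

€2,717.35

Territorial Income Tax: taxable = €13,530.00 − 3×€80.00 = €13,290.00
  €1,027.86 + 26.86% × (€13,290.00 − €7,000.00) = €1,027.86 + 26.86% × €6,290.00 = €2,717.35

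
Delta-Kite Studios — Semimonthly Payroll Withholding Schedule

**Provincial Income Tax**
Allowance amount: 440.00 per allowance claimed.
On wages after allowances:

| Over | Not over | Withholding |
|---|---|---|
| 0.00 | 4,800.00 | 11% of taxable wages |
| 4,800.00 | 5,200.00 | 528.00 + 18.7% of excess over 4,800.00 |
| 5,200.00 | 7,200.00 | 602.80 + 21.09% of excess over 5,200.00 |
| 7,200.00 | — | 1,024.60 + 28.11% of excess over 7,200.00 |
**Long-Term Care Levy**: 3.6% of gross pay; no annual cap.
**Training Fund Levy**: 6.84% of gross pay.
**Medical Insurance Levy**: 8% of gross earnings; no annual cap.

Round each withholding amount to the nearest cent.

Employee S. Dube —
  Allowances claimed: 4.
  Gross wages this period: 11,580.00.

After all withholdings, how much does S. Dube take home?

Provincial Income Tax: taxable = 11,580.00 − 4×440.00 = 9,820.00
  1,024.60 + 28.11% × (9,820.00 − 7,200.00) = 1,024.60 + 28.11% × 2,620.00 = 1,761.08
Long-Term Care Levy: 3.6% × 11,580.00 = 416.88
Training Fund Levy: 6.84% × 11,580.00 = 792.07
Medical Insurance Levy: 8% × 11,580.00 = 926.40
Total withheld: 1,761.08 + 416.88 + 792.07 + 926.40 = 3,896.43
Net pay: 11,580.00 − 3,896.43 = 7,683.57

7,683.57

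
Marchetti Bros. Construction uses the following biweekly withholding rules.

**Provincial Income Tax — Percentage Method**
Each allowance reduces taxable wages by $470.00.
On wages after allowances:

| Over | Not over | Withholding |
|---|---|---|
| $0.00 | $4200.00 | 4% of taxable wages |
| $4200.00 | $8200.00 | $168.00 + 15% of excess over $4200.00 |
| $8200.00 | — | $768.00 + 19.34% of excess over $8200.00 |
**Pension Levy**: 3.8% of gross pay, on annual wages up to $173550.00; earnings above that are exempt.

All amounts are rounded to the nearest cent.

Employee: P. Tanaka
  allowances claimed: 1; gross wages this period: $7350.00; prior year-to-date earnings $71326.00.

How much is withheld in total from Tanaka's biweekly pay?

Provincial Income Tax: taxable = $7350.00 − 1×$470.00 = $6880.00
  $168.00 + 15% × ($6880.00 − $4200.00) = $168.00 + 15% × $2680.00 = $570.00
Pension Levy: 3.8% × $7350.00 = $279.30
Total: $570.00 + $279.30 = $849.30

$849.30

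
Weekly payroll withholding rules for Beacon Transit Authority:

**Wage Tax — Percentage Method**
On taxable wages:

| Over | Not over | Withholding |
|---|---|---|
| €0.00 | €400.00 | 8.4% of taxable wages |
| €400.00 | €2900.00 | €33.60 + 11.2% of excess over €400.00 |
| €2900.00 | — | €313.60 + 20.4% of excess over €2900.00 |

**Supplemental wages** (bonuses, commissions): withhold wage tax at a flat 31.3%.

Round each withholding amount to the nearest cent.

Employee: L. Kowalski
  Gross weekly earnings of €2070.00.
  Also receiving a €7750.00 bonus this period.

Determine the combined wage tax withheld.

€2646.39

Wage Tax: taxable = €2070.00
  €33.60 + 11.2% × (€2070.00 − €400.00) = €33.60 + 11.2% × €1670.00 = €220.64
Supplemental (31.3% flat on bonus): 31.3% × €7750.00 = €2425.75
Total wage tax: €220.64 + €2425.75 = €2646.39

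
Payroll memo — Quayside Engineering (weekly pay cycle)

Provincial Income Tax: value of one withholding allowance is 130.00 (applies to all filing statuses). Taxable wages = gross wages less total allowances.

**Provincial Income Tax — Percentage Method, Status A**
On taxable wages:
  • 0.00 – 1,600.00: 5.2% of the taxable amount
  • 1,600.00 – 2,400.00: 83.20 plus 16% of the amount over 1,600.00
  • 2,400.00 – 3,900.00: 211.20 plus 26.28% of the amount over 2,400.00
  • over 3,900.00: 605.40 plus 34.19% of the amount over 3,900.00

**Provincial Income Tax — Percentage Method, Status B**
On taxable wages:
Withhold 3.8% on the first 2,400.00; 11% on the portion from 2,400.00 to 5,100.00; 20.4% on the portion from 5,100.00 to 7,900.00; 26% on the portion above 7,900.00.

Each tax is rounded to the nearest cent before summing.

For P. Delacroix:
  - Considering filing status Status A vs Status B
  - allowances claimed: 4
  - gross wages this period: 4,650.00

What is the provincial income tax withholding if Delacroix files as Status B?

281.50

Provincial Income Tax (Status B): taxable = 4,650.00 − 4×130.00 = 4,130.00
  91.20 + 11% × (4,130.00 − 2,400.00) = 91.20 + 11% × 1,730.00 = 281.50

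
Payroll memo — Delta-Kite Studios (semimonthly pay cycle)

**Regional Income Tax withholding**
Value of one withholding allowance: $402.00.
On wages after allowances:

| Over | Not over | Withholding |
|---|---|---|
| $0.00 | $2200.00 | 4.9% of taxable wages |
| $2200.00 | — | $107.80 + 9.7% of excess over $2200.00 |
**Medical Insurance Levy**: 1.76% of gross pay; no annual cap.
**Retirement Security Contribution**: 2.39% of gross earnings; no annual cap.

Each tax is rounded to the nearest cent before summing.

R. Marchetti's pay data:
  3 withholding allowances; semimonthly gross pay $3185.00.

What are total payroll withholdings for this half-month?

Regional Income Tax: taxable = $3185.00 − 3×$402.00 = $1979.00
  4.9% × $1979.00 = $96.97
Medical Insurance Levy: 1.76% × $3185.00 = $56.06
Retirement Security Contribution: 2.39% × $3185.00 = $76.12
Total: $96.97 + $56.06 + $76.12 = $229.15

$229.15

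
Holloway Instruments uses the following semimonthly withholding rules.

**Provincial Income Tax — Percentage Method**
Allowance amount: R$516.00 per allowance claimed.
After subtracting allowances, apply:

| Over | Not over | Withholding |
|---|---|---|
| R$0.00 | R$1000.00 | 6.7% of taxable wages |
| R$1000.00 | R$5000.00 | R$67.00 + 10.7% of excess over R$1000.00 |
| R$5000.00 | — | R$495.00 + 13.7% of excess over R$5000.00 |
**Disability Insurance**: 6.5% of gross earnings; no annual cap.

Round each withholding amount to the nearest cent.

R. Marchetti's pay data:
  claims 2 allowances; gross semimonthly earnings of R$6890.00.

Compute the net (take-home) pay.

Provincial Income Tax: taxable = R$6890.00 − 2×R$516.00 = R$5858.00
  R$495.00 + 13.7% × (R$5858.00 − R$5000.00) = R$495.00 + 13.7% × R$858.00 = R$612.55
Disability Insurance: 6.5% × R$6890.00 = R$447.85
Total withheld: R$612.55 + R$447.85 = R$1060.40
Net pay: R$6890.00 − R$1060.40 = R$5829.60

R$5829.60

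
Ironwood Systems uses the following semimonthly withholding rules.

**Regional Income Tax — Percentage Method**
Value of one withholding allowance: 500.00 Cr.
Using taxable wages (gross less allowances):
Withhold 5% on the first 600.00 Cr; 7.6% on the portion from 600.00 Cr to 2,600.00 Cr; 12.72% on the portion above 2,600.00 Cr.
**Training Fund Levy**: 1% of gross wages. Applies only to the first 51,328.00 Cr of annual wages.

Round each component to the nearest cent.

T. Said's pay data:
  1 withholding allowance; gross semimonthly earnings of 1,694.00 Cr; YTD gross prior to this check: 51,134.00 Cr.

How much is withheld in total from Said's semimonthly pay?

Regional Income Tax: taxable = 1,694.00 Cr − 1×500.00 Cr = 1,194.00 Cr
  30.00 Cr + 7.6% × (1,194.00 Cr − 600.00 Cr) = 30.00 Cr + 7.6% × 594.00 Cr = 75.14 Cr
Training Fund Levy: cap 51,328.00 Cr − YTD 51,134.00 Cr = 194.00 Cr subject; 1% × 194.00 Cr = 1.94 Cr
Total: 75.14 Cr + 1.94 Cr = 77.08 Cr

77.08 Cr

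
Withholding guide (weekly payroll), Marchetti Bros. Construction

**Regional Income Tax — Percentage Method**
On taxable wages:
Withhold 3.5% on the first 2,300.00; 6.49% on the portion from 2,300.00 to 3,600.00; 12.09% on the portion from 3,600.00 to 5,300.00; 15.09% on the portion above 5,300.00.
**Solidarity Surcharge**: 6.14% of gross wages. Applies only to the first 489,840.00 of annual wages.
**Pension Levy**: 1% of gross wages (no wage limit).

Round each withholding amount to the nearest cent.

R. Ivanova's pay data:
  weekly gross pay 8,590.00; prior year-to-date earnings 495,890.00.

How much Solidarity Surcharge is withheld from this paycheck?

Solidarity Surcharge: YTD 495,890.00 ≥ cap 489,840.00 → 0.00

0.00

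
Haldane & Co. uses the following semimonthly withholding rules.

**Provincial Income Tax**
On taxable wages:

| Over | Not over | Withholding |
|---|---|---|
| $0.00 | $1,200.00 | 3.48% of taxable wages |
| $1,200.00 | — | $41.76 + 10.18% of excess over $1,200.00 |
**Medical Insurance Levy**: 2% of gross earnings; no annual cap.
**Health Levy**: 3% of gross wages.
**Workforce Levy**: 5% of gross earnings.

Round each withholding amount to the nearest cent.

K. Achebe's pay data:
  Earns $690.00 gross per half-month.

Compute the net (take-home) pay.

$596.99

Provincial Income Tax: taxable = $690.00
  3.48% × $690.00 = $24.01
Medical Insurance Levy: 2% × $690.00 = $13.80
Health Levy: 3% × $690.00 = $20.70
Workforce Levy: 5% × $690.00 = $34.50
Total withheld: $24.01 + $13.80 + $20.70 + $34.50 = $93.01
Net pay: $690.00 − $93.01 = $596.99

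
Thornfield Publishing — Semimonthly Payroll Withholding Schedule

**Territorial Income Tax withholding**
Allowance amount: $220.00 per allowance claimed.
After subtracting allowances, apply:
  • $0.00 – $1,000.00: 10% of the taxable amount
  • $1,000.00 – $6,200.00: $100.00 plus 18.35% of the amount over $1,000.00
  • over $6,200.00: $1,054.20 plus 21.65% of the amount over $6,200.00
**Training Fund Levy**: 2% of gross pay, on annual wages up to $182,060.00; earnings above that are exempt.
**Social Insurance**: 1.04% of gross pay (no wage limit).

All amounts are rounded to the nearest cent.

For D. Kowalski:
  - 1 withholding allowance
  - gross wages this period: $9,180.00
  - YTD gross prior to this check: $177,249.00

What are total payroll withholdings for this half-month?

$1,843.43

Territorial Income Tax: taxable = $9,180.00 − 1×$220.00 = $8,960.00
  $1,054.20 + 21.65% × ($8,960.00 − $6,200.00) = $1,054.20 + 21.65% × $2,760.00 = $1,651.74
Training Fund Levy: cap $182,060.00 − YTD $177,249.00 = $4,811.00 subject; 2% × $4,811.00 = $96.22
Social Insurance: 1.04% × $9,180.00 = $95.47
Total: $1,651.74 + $96.22 + $95.47 = $1,843.43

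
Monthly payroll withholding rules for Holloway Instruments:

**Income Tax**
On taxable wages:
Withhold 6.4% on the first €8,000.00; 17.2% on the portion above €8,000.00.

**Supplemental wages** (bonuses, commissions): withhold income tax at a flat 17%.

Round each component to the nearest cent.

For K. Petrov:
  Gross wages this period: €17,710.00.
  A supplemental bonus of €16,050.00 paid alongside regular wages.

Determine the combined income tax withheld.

Income Tax: taxable = €17,710.00
  €512.00 + 17.2% × (€17,710.00 − €8,000.00) = €512.00 + 17.2% × €9,710.00 = €2,182.12
Supplemental (17% flat on bonus): 17% × €16,050.00 = €2,728.50
Total income tax: €2,182.12 + €2,728.50 = €4,910.62

€4,910.62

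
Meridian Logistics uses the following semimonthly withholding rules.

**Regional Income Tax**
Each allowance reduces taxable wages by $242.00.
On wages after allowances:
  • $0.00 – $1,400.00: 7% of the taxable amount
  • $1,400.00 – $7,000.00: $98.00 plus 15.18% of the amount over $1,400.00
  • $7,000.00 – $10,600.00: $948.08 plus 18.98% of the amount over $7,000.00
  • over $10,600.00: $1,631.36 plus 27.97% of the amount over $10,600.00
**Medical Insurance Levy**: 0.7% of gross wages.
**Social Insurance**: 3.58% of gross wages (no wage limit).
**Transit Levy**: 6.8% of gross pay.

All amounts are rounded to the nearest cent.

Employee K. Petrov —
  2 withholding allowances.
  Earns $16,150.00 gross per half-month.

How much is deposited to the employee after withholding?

$11,312.26

Regional Income Tax: taxable = $16,150.00 − 2×$242.00 = $15,666.00
  $1,631.36 + 27.97% × ($15,666.00 − $10,600.00) = $1,631.36 + 27.97% × $5,066.00 = $3,048.32
Medical Insurance Levy: 0.7% × $16,150.00 = $113.05
Social Insurance: 3.58% × $16,150.00 = $578.17
Transit Levy: 6.8% × $16,150.00 = $1,098.20
Total withheld: $3,048.32 + $113.05 + $578.17 + $1,098.20 = $4,837.74
Net pay: $16,150.00 − $4,837.74 = $11,312.26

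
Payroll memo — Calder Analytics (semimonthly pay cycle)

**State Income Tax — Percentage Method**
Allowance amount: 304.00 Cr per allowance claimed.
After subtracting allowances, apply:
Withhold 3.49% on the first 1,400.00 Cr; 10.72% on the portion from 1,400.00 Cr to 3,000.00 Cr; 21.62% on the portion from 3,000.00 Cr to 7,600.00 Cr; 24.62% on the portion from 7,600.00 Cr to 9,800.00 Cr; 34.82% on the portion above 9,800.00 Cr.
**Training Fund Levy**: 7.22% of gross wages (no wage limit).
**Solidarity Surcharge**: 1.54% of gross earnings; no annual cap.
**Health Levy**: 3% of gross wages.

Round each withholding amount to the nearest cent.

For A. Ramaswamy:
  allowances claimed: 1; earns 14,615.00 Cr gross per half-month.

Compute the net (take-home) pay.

9,569.01 Cr

State Income Tax: taxable = 14,615.00 Cr − 1×304.00 Cr = 14,311.00 Cr
  1,756.54 Cr + 34.82% × (14,311.00 Cr − 9,800.00 Cr) = 1,756.54 Cr + 34.82% × 4,511.00 Cr = 3,327.27 Cr
Training Fund Levy: 7.22% × 14,615.00 Cr = 1,055.20 Cr
Solidarity Surcharge: 1.54% × 14,615.00 Cr = 225.07 Cr
Health Levy: 3% × 14,615.00 Cr = 438.45 Cr
Total withheld: 3,327.27 Cr + 1,055.20 Cr + 225.07 Cr + 438.45 Cr = 5,045.99 Cr
Net pay: 14,615.00 Cr − 5,045.99 Cr = 9,569.01 Cr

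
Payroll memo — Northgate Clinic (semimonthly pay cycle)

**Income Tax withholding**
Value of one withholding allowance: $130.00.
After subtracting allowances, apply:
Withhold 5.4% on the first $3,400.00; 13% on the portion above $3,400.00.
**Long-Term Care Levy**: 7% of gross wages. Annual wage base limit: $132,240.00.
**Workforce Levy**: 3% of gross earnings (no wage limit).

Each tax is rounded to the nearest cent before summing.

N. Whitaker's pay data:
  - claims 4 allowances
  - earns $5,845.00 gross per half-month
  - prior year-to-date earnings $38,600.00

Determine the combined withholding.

Income Tax: taxable = $5,845.00 − 4×$130.00 = $5,325.00
  $183.60 + 13% × ($5,325.00 − $3,400.00) = $183.60 + 13% × $1,925.00 = $433.85
Long-Term Care Levy: 7% × $5,845.00 = $409.15
Workforce Levy: 3% × $5,845.00 = $175.35
Total: $433.85 + $409.15 + $175.35 = $1,018.35

$1,018.35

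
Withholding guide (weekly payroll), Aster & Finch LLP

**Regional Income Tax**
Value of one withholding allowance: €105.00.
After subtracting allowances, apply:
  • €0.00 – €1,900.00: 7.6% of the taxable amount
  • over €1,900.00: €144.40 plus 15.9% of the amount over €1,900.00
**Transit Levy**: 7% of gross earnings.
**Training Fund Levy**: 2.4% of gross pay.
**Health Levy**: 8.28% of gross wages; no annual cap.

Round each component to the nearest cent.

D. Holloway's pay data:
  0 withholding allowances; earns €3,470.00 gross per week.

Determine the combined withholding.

€1,007.53

Regional Income Tax: taxable = €3,470.00
  €144.40 + 15.9% × (€3,470.00 − €1,900.00) = €144.40 + 15.9% × €1,570.00 = €394.03
Transit Levy: 7% × €3,470.00 = €242.90
Training Fund Levy: 2.4% × €3,470.00 = €83.28
Health Levy: 8.28% × €3,470.00 = €287.32
Total: €394.03 + €242.90 + €83.28 + €287.32 = €1,007.53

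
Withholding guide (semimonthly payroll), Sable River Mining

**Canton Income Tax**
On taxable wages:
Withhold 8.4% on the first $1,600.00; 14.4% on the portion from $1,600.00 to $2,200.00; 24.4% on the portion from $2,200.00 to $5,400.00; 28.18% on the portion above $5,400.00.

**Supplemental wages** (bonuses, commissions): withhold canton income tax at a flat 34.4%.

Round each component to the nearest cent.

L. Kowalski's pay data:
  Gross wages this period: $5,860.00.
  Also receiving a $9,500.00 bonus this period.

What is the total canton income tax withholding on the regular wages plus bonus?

$4,399.23

Canton Income Tax: taxable = $5,860.00
  $1,001.60 + 28.18% × ($5,860.00 − $5,400.00) = $1,001.60 + 28.18% × $460.00 = $1,131.23
Supplemental (34.4% flat on bonus): 34.4% × $9,500.00 = $3,268.00
Total canton income tax: $1,131.23 + $3,268.00 = $4,399.23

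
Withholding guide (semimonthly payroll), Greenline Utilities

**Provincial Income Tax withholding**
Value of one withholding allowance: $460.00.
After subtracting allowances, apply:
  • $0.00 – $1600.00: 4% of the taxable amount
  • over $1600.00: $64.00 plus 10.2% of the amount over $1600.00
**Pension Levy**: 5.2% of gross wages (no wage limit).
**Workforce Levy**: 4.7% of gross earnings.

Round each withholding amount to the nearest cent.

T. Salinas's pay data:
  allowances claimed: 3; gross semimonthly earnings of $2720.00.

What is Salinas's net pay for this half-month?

$2397.12

Provincial Income Tax: taxable = $2720.00 − 3×$460.00 = $1340.00
  4% × $1340.00 = $53.60
Pension Levy: 5.2% × $2720.00 = $141.44
Workforce Levy: 4.7% × $2720.00 = $127.84
Total withheld: $53.60 + $141.44 + $127.84 = $322.88
Net pay: $2720.00 − $322.88 = $2397.12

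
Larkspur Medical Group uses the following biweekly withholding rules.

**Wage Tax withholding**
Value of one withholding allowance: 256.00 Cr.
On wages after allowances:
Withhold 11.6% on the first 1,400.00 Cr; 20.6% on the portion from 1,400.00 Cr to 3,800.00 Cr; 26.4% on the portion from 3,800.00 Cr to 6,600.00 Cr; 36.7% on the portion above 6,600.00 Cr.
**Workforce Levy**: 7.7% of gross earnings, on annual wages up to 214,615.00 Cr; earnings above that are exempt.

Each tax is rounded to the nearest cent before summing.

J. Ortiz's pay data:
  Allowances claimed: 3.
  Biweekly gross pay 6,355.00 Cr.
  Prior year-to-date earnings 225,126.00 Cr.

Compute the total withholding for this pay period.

Wage Tax: taxable = 6,355.00 Cr − 3×256.00 Cr = 5,587.00 Cr
  656.80 Cr + 26.4% × (5,587.00 Cr − 3,800.00 Cr) = 656.80 Cr + 26.4% × 1,787.00 Cr = 1,128.57 Cr
Workforce Levy: YTD 225,126.00 Cr ≥ cap 214,615.00 Cr → 0.00 Cr
Total: 1,128.57 Cr + 0.00 Cr = 1,128.57 Cr

1,128.57 Cr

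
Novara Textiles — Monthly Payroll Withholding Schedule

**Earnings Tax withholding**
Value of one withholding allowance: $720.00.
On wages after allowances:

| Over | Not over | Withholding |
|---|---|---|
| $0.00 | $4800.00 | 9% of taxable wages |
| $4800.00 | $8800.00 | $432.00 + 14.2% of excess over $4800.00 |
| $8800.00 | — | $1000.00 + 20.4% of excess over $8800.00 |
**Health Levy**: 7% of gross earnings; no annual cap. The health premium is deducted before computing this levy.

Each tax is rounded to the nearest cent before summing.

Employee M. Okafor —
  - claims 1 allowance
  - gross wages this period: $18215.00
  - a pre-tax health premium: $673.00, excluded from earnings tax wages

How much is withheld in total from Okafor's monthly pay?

$3864.43

Earnings Tax: taxable = $18215.00 − $673.00 − 1×$720.00 = $16822.00
  $1000.00 + 20.4% × ($16822.00 − $8800.00) = $1000.00 + 20.4% × $8022.00 = $2636.49
Health Levy: 7% × $17542.00 = $1227.94
Total: $2636.49 + $1227.94 = $3864.43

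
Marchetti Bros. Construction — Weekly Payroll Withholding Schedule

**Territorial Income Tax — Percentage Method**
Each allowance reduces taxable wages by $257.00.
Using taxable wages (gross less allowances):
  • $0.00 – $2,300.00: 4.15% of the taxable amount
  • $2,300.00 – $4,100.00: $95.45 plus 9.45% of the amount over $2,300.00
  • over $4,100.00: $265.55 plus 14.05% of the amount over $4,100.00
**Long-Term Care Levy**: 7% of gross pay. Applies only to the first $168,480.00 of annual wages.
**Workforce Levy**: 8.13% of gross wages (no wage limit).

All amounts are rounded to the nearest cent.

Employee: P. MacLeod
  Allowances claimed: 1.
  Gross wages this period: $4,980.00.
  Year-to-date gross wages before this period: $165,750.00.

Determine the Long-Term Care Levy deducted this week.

$191.10

Long-Term Care Levy: cap $168,480.00 − YTD $165,750.00 = $2,730.00 subject; 7% × $2,730.00 = $191.10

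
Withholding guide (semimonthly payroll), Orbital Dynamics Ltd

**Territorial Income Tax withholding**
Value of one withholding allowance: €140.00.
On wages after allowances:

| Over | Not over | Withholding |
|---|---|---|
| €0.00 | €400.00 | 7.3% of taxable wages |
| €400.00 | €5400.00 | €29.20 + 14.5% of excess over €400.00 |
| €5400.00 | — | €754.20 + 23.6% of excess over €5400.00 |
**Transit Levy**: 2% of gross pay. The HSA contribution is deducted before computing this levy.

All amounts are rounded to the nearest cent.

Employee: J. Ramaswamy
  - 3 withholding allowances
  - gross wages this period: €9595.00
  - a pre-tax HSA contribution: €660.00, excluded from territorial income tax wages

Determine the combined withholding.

€1668.04

Territorial Income Tax: taxable = €9595.00 − €660.00 − 3×€140.00 = €8515.00
  €754.20 + 23.6% × (€8515.00 − €5400.00) = €754.20 + 23.6% × €3115.00 = €1489.34
Transit Levy: 2% × €8935.00 = €178.70
Total: €1489.34 + €178.70 = €1668.04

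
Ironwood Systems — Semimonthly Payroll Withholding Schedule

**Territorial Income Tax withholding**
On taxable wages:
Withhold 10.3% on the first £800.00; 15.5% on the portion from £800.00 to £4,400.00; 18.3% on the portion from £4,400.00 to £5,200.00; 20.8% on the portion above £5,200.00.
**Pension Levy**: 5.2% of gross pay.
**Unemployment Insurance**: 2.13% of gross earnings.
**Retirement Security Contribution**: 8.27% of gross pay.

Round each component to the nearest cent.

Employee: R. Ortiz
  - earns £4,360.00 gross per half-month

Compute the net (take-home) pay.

Territorial Income Tax: taxable = £4,360.00
  £82.40 + 15.5% × (£4,360.00 − £800.00) = £82.40 + 15.5% × £3,560.00 = £634.20
Pension Levy: 5.2% × £4,360.00 = £226.72
Unemployment Insurance: 2.13% × £4,360.00 = £92.87
Retirement Security Contribution: 8.27% × £4,360.00 = £360.57
Total withheld: £634.20 + £226.72 + £92.87 + £360.57 = £1,314.36
Net pay: £4,360.00 − £1,314.36 = £3,045.64

£3,045.64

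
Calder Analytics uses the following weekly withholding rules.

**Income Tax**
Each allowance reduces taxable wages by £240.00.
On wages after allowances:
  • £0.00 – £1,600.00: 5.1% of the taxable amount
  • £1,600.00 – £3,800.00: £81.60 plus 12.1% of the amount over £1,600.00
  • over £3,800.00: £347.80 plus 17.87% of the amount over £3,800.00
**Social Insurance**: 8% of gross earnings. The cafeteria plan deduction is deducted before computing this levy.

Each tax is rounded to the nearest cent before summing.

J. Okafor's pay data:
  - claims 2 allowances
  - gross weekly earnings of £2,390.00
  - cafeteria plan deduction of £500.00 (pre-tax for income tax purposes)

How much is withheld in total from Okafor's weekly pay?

£223.11

Income Tax: taxable = £2,390.00 − £500.00 − 2×£240.00 = £1,410.00
  5.1% × £1,410.00 = £71.91
Social Insurance: 8% × £1,890.00 = £151.20
Total: £71.91 + £151.20 = £223.11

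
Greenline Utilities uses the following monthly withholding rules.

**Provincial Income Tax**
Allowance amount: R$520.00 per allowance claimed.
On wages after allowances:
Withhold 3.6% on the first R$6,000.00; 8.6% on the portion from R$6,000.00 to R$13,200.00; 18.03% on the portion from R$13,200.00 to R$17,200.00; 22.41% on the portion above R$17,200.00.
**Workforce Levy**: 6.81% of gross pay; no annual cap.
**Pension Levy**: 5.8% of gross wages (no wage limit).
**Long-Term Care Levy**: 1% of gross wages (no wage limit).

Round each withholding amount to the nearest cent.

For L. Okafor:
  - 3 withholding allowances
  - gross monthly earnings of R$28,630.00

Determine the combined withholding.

R$7,664.81

Provincial Income Tax: taxable = R$28,630.00 − 3×R$520.00 = R$27,070.00
  R$1,556.40 + 22.41% × (R$27,070.00 − R$17,200.00) = R$1,556.40 + 22.41% × R$9,870.00 = R$3,768.27
Workforce Levy: 6.81% × R$28,630.00 = R$1,949.70
Pension Levy: 5.8% × R$28,630.00 = R$1,660.54
Long-Term Care Levy: 1% × R$28,630.00 = R$286.30
Total: R$3,768.27 + R$1,949.70 + R$1,660.54 + R$286.30 = R$7,664.81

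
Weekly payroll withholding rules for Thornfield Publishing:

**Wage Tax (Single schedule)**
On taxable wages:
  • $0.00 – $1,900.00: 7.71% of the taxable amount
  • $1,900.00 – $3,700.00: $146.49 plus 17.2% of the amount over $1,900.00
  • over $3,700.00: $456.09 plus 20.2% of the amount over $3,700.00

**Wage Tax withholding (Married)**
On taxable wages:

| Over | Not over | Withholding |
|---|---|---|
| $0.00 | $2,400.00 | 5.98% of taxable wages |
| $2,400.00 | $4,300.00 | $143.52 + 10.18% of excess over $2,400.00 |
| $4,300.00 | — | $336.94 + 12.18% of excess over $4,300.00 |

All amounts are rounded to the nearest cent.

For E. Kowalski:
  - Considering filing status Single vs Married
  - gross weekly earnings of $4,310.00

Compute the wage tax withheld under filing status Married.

$338.16

Wage Tax (Married): taxable = $4,310.00
  $336.94 + 12.18% × ($4,310.00 − $4,300.00) = $336.94 + 12.18% × $10.00 = $338.16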